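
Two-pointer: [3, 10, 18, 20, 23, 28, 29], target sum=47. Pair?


Two pointers: lo=0, hi=6
Found pair: (18, 29) summing to 47


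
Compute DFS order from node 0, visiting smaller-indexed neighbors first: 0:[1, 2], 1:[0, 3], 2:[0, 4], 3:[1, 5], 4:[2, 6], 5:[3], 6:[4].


DFS stack-based: start with [0]
Visit order: [0, 1, 3, 5, 2, 4, 6]


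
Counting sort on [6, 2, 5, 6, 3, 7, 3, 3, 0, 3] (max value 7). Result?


Count array: [1, 0, 1, 4, 0, 1, 2, 1]
Reconstruct: [0, 2, 3, 3, 3, 3, 5, 6, 6, 7]


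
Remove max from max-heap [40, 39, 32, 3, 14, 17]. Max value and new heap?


Max = 40
Replace root with last, heapify down
Resulting heap: [39, 17, 32, 3, 14]


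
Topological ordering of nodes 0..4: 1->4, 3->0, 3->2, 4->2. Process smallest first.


Kahn's algorithm, process smallest node first
Order: [1, 3, 0, 4, 2]


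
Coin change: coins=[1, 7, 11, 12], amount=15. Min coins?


dp[0]=0; dp[i]=1+min(dp[i-c] for c in coins)
...dp[10]=4, dp[11]=1, dp[12]=1, dp[13]=2, dp[14]=2, dp[15]=3
Minimum coins for 15 = 3


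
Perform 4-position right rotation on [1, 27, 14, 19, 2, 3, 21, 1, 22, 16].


Right rotate by 4: [21, 1, 22, 16, 1, 27, 14, 19, 2, 3]


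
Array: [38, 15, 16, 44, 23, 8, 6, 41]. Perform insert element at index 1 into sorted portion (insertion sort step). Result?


After one pass: [15, 38, 16, 44, 23, 8, 6, 41]


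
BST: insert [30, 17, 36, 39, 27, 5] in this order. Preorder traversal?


Root = 30; build tree by BST insertion.
Preorder traversal: [30, 17, 5, 27, 36, 39]


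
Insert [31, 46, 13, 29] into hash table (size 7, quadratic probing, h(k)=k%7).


Insertions: 31->slot 3; 46->slot 4; 13->slot 6; 29->slot 1
Table: [None, 29, None, 31, 46, None, 13]


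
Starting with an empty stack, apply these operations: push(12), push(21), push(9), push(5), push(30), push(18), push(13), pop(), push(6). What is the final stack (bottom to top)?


push(12) -> [12]
push(21) -> [12, 21]
push(9) -> [12, 21, 9]
push(5) -> [12, 21, 9, 5]
push(30) -> [12, 21, 9, 5, 30]
push(18) -> [12, 21, 9, 5, 30, 18]
push(13) -> [12, 21, 9, 5, 30, 18, 13]
pop() returns 13 -> [12, 21, 9, 5, 30, 18]
push(6) -> [12, 21, 9, 5, 30, 18, 6]
Final stack (bottom to top): [12, 21, 9, 5, 30, 18, 6]


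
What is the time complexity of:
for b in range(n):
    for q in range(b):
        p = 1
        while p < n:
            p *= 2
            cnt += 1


Per nesting level: O(n) * O(n) [triangular over b] * O(log n) = O(n^2 log n)
Complexity: O(n^2 log n)


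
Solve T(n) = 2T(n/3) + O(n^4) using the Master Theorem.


a=2, b=3, c=4. log_3(2)=0.631 < c=4. Case 3: O(n^c) = O(n^4)
Complexity: O(n^4)


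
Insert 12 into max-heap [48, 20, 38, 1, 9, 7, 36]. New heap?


Append 12: [48, 20, 38, 1, 9, 7, 36, 12]
Bubble up: swap idx 7(12) with idx 3(1)
Result: [48, 20, 38, 12, 9, 7, 36, 1]


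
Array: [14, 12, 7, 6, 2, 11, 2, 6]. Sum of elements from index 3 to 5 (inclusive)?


Prefix sums: [0, 14, 26, 33, 39, 41, 52, 54, 60]
Sum[3..5] = prefix[6] - prefix[3] = 52 - 33 = 19


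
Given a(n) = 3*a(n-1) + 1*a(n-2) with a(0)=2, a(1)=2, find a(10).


Build bottom-up:
...a(8)=10232, a(9)=33794, a(10)=3*33794+1*10232=111614


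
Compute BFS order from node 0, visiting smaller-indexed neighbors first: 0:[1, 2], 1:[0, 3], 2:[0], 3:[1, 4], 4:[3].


BFS queue: start with [0]
Visit order: [0, 1, 2, 3, 4]


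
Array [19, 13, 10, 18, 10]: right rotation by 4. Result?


Right rotate by 4: [13, 10, 18, 10, 19]


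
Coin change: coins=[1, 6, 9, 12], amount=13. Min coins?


dp[0]=0; dp[i]=1+min(dp[i-c] for c in coins)
...dp[8]=3, dp[9]=1, dp[10]=2, dp[11]=3, dp[12]=1, dp[13]=2
Minimum coins for 13 = 2


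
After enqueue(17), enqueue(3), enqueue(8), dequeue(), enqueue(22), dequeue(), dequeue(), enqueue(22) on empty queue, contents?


enqueue(17) -> [17]
enqueue(3) -> [17, 3]
enqueue(8) -> [17, 3, 8]
dequeue() returns 17 -> [3, 8]
enqueue(22) -> [3, 8, 22]
dequeue() returns 3 -> [8, 22]
dequeue() returns 8 -> [22]
enqueue(22) -> [22, 22]
Final queue (front to back): [22, 22]


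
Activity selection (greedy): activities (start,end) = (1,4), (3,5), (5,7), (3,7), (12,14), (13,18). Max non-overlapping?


Greedy: pick earliest-ending, then skip overlaps.
Selected (3 activities): [(1, 4), (5, 7), (12, 14)]


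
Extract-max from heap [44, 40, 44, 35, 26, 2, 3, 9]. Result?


Max = 44
Replace root with last, heapify down
Resulting heap: [44, 40, 9, 35, 26, 2, 3]


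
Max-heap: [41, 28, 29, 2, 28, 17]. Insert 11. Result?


Append 11: [41, 28, 29, 2, 28, 17, 11]
Bubble up: no swaps needed
Result: [41, 28, 29, 2, 28, 17, 11]


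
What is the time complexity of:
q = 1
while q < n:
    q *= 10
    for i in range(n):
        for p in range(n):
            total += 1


Per nesting level: O(log n) * O(n) * O(n) = O(n^2 log n)
Complexity: O(n^2 log n)


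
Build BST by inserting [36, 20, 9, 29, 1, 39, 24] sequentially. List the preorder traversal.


Root = 36; build tree by BST insertion.
Preorder traversal: [36, 20, 9, 1, 29, 24, 39]


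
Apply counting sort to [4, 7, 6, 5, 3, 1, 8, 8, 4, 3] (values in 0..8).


Count array: [0, 1, 0, 2, 2, 1, 1, 1, 2]
Reconstruct: [1, 3, 3, 4, 4, 5, 6, 7, 8, 8]


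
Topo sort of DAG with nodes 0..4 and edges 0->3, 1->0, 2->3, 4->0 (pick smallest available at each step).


Kahn's algorithm, process smallest node first
Order: [1, 2, 4, 0, 3]


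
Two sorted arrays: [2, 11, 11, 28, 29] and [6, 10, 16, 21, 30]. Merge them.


Compare heads, take smaller each step.
Merged: [2, 6, 10, 11, 11, 16, 21, 28, 29, 30]


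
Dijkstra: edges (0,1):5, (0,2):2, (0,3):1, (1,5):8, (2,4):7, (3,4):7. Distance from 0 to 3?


Dijkstra from 0:
Distances: {0: 0, 1: 5, 2: 2, 3: 1, 4: 8, 5: 13}
Shortest distance to 3 = 1, path = [0, 3]


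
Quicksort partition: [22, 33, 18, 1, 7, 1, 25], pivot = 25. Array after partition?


Elements <= 25 go left of pivot.
Result: [22, 18, 1, 7, 1, 25, 33], pivot at index 5


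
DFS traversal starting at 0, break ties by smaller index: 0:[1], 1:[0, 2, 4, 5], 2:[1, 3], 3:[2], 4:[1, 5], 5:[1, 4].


DFS stack-based: start with [0]
Visit order: [0, 1, 2, 3, 4, 5]


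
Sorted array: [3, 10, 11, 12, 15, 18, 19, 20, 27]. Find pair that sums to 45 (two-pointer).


Two pointers: lo=0, hi=8
Found pair: (18, 27) summing to 45


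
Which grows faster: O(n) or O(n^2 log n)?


linear grows slower than n^2 log n
O(n) is asymptotically smaller; O(n^2 log n) grows faster


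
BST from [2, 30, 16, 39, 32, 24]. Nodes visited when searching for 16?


BST root = 2
Search for 16: compare at each node
Path: [2, 30, 16]


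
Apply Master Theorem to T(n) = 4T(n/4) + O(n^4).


a=4, b=4, c=4. log_4(4)=1 < c=4. Case 3: O(n^c) = O(n^4)
Complexity: O(n^4)


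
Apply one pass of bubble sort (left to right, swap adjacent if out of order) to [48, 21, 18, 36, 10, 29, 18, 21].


After one pass: [21, 18, 36, 10, 29, 18, 21, 48]


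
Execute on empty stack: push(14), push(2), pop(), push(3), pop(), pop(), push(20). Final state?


push(14) -> [14]
push(2) -> [14, 2]
pop() returns 2 -> [14]
push(3) -> [14, 3]
pop() returns 3 -> [14]
pop() returns 14 -> []
push(20) -> [20]
Final stack (bottom to top): [20]


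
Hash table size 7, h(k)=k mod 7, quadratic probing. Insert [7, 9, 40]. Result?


Insertions: 7->slot 0; 9->slot 2; 40->slot 5
Table: [7, None, 9, None, None, 40, None]


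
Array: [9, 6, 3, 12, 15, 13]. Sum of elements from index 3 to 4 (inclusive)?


Prefix sums: [0, 9, 15, 18, 30, 45, 58]
Sum[3..4] = prefix[5] - prefix[3] = 45 - 18 = 27


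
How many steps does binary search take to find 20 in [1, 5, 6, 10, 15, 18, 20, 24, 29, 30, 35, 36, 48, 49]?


Search for 20:
[0,13] mid=6 arr[6]=20
Total: 1 comparisons


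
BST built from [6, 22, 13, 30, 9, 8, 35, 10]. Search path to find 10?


BST root = 6
Search for 10: compare at each node
Path: [6, 22, 13, 9, 10]


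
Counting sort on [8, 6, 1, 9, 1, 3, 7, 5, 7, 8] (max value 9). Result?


Count array: [0, 2, 0, 1, 0, 1, 1, 2, 2, 1]
Reconstruct: [1, 1, 3, 5, 6, 7, 7, 8, 8, 9]


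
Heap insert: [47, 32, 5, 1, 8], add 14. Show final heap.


Append 14: [47, 32, 5, 1, 8, 14]
Bubble up: swap idx 5(14) with idx 2(5)
Result: [47, 32, 14, 1, 8, 5]


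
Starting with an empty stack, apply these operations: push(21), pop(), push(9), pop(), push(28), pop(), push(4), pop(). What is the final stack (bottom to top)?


push(21) -> [21]
pop() returns 21 -> []
push(9) -> [9]
pop() returns 9 -> []
push(28) -> [28]
pop() returns 28 -> []
push(4) -> [4]
pop() returns 4 -> []
Final stack (bottom to top): []


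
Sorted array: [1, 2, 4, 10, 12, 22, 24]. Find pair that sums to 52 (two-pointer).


Two pointers: lo=0, hi=6
No pair sums to 52


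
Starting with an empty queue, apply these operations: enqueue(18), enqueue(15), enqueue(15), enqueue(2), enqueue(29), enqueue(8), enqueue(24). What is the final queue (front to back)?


enqueue(18) -> [18]
enqueue(15) -> [18, 15]
enqueue(15) -> [18, 15, 15]
enqueue(2) -> [18, 15, 15, 2]
enqueue(29) -> [18, 15, 15, 2, 29]
enqueue(8) -> [18, 15, 15, 2, 29, 8]
enqueue(24) -> [18, 15, 15, 2, 29, 8, 24]
Final queue (front to back): [18, 15, 15, 2, 29, 8, 24]


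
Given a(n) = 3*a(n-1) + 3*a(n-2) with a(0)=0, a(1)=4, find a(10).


Build bottom-up:
...a(8)=37260, a(9)=141264, a(10)=3*141264+3*37260=535572


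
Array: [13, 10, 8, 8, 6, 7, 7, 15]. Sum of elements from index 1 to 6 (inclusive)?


Prefix sums: [0, 13, 23, 31, 39, 45, 52, 59, 74]
Sum[1..6] = prefix[7] - prefix[1] = 59 - 13 = 46


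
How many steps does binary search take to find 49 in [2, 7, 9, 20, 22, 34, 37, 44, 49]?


Search for 49:
[0,8] mid=4 arr[4]=22
[5,8] mid=6 arr[6]=37
[7,8] mid=7 arr[7]=44
[8,8] mid=8 arr[8]=49
Total: 4 comparisons


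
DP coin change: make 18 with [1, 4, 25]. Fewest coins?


dp[0]=0; dp[i]=1+min(dp[i-c] for c in coins)
...dp[13]=4, dp[14]=5, dp[15]=6, dp[16]=4, dp[17]=5, dp[18]=6
Minimum coins for 18 = 6


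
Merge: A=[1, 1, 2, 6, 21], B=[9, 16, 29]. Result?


Compare heads, take smaller each step.
Merged: [1, 1, 2, 6, 9, 16, 21, 29]


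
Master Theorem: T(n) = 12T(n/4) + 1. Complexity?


a=12, b=4, c=0. log_4(12)=1.792 > c=0. Case 1: O(n^log_b(a)) = O(n^1.792)
Complexity: O(n^1.792)


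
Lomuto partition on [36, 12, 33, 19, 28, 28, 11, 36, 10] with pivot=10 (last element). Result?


Elements <= 10 go left of pivot.
Result: [10, 12, 33, 19, 28, 28, 11, 36, 36], pivot at index 0


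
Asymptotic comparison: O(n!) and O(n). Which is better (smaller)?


linear grows slower than factorial
O(n) is asymptotically smaller; O(n!) grows faster


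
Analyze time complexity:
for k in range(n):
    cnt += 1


Per nesting level: O(n) = O(n)
Complexity: O(n)


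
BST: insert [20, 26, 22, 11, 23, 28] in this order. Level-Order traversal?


Root = 20; build tree by BST insertion.
Level-Order traversal: [20, 11, 26, 22, 28, 23]


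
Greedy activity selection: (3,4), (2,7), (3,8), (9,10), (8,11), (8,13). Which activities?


Greedy: pick earliest-ending, then skip overlaps.
Selected (2 activities): [(3, 4), (9, 10)]


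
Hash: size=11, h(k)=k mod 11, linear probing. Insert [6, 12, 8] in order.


Insertions: 6->slot 6; 12->slot 1; 8->slot 8
Table: [None, 12, None, None, None, None, 6, None, 8, None, None]


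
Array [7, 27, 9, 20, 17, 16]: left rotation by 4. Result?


Left rotate by 4: [17, 16, 7, 27, 9, 20]


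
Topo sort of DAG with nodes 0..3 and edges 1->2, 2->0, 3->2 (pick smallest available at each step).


Kahn's algorithm, process smallest node first
Order: [1, 3, 2, 0]


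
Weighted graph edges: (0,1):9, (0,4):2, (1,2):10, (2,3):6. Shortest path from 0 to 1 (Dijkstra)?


Dijkstra from 0:
Distances: {0: 0, 1: 9, 2: 19, 3: 25, 4: 2}
Shortest distance to 1 = 9, path = [0, 1]


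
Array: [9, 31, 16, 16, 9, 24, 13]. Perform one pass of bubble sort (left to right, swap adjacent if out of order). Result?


After one pass: [9, 16, 16, 9, 24, 13, 31]


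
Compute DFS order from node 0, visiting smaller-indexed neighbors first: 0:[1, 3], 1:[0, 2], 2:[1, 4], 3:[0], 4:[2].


DFS stack-based: start with [0]
Visit order: [0, 1, 2, 4, 3]


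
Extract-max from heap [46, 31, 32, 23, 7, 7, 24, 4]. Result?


Max = 46
Replace root with last, heapify down
Resulting heap: [32, 31, 24, 23, 7, 7, 4]


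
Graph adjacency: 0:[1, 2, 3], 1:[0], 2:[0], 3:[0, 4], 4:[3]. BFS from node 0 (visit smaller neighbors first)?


BFS queue: start with [0]
Visit order: [0, 1, 2, 3, 4]


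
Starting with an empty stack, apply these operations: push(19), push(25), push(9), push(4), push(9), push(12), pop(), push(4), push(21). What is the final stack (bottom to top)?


push(19) -> [19]
push(25) -> [19, 25]
push(9) -> [19, 25, 9]
push(4) -> [19, 25, 9, 4]
push(9) -> [19, 25, 9, 4, 9]
push(12) -> [19, 25, 9, 4, 9, 12]
pop() returns 12 -> [19, 25, 9, 4, 9]
push(4) -> [19, 25, 9, 4, 9, 4]
push(21) -> [19, 25, 9, 4, 9, 4, 21]
Final stack (bottom to top): [19, 25, 9, 4, 9, 4, 21]


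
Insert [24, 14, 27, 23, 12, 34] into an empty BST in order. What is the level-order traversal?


Root = 24; build tree by BST insertion.
Level-Order traversal: [24, 14, 27, 12, 23, 34]


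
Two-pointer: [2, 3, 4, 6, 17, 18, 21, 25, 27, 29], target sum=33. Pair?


Two pointers: lo=0, hi=9
Found pair: (4, 29) summing to 33


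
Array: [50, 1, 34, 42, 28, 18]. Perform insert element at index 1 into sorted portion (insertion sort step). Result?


After one pass: [1, 50, 34, 42, 28, 18]


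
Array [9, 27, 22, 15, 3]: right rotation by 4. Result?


Right rotate by 4: [27, 22, 15, 3, 9]


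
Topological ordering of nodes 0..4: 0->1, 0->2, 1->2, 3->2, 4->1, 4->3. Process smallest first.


Kahn's algorithm, process smallest node first
Order: [0, 4, 1, 3, 2]


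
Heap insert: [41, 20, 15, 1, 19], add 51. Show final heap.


Append 51: [41, 20, 15, 1, 19, 51]
Bubble up: swap idx 5(51) with idx 2(15); swap idx 2(51) with idx 0(41)
Result: [51, 20, 41, 1, 19, 15]


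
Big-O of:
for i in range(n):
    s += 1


Per nesting level: O(n) = O(n)
Complexity: O(n)


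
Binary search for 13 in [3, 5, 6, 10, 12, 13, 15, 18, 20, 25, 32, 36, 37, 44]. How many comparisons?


Search for 13:
[0,13] mid=6 arr[6]=15
[0,5] mid=2 arr[2]=6
[3,5] mid=4 arr[4]=12
[5,5] mid=5 arr[5]=13
Total: 4 comparisons


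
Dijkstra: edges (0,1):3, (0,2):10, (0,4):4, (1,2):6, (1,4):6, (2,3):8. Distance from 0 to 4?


Dijkstra from 0:
Distances: {0: 0, 1: 3, 2: 9, 3: 17, 4: 4}
Shortest distance to 4 = 4, path = [0, 4]


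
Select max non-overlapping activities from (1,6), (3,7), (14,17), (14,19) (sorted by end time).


Greedy: pick earliest-ending, then skip overlaps.
Selected (2 activities): [(1, 6), (14, 17)]


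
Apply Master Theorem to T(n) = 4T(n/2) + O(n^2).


a=4, b=2, c=2. log_2(4)=2 = c=2. Case 2: O(n^c log n) = O(n^2 log n)
Complexity: O(n^2 log n)


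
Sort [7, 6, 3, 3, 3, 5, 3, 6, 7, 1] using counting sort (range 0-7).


Count array: [0, 1, 0, 4, 0, 1, 2, 2]
Reconstruct: [1, 3, 3, 3, 3, 5, 6, 6, 7, 7]


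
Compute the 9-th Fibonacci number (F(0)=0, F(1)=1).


F(n)=F(n-1)+F(n-2)
...F(7)=13, F(8)=21, F(9)=34


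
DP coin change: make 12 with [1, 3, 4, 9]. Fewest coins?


dp[0]=0; dp[i]=1+min(dp[i-c] for c in coins)
...dp[7]=2, dp[8]=2, dp[9]=1, dp[10]=2, dp[11]=3, dp[12]=2
Minimum coins for 12 = 2


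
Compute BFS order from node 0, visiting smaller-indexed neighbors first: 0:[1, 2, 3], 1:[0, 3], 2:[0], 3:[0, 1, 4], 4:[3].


BFS queue: start with [0]
Visit order: [0, 1, 2, 3, 4]


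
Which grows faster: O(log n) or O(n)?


logarithmic grows slower than linear
O(log n) is asymptotically smaller; O(n) grows faster


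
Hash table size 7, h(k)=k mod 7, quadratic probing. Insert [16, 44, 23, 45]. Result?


Insertions: 16->slot 2; 44->slot 3; 23->slot 6; 45->slot 4
Table: [None, None, 16, 44, 45, None, 23]


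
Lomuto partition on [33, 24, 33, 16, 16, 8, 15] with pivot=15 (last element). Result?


Elements <= 15 go left of pivot.
Result: [8, 15, 33, 16, 16, 33, 24], pivot at index 1


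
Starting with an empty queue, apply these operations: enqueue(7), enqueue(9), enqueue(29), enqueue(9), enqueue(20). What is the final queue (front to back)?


enqueue(7) -> [7]
enqueue(9) -> [7, 9]
enqueue(29) -> [7, 9, 29]
enqueue(9) -> [7, 9, 29, 9]
enqueue(20) -> [7, 9, 29, 9, 20]
Final queue (front to back): [7, 9, 29, 9, 20]


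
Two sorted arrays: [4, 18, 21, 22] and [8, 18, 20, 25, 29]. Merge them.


Compare heads, take smaller each step.
Merged: [4, 8, 18, 18, 20, 21, 22, 25, 29]


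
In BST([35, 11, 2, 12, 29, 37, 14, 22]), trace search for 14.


BST root = 35
Search for 14: compare at each node
Path: [35, 11, 12, 29, 14]


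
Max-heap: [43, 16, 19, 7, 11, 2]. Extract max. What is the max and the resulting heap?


Max = 43
Replace root with last, heapify down
Resulting heap: [19, 16, 2, 7, 11]


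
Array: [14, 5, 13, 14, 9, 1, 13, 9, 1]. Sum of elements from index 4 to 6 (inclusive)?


Prefix sums: [0, 14, 19, 32, 46, 55, 56, 69, 78, 79]
Sum[4..6] = prefix[7] - prefix[4] = 69 - 46 = 23


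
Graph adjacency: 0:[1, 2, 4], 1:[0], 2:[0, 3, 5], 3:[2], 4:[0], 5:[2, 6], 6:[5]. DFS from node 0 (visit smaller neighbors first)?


DFS stack-based: start with [0]
Visit order: [0, 1, 2, 3, 5, 6, 4]


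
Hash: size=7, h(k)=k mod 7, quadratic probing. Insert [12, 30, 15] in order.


Insertions: 12->slot 5; 30->slot 2; 15->slot 1
Table: [None, 15, 30, None, None, 12, None]


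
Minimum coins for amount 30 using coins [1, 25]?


dp[0]=0; dp[i]=1+min(dp[i-c] for c in coins)
...dp[25]=1, dp[26]=2, dp[27]=3, dp[28]=4, dp[29]=5, dp[30]=6
Minimum coins for 30 = 6


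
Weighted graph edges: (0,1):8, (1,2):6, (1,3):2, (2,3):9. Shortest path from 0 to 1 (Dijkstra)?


Dijkstra from 0:
Distances: {0: 0, 1: 8, 2: 14, 3: 10}
Shortest distance to 1 = 8, path = [0, 1]


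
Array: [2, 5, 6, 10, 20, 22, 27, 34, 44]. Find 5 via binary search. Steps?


Search for 5:
[0,8] mid=4 arr[4]=20
[0,3] mid=1 arr[1]=5
Total: 2 comparisons


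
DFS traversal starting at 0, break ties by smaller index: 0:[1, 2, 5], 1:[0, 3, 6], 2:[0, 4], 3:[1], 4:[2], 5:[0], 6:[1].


DFS stack-based: start with [0]
Visit order: [0, 1, 3, 6, 2, 4, 5]


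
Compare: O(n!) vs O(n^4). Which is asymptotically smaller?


quartic grows slower than factorial
O(n^4) is asymptotically smaller; O(n!) grows faster


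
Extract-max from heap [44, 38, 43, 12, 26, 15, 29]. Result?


Max = 44
Replace root with last, heapify down
Resulting heap: [43, 38, 29, 12, 26, 15]


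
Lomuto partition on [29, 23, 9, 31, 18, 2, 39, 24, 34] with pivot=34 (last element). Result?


Elements <= 34 go left of pivot.
Result: [29, 23, 9, 31, 18, 2, 24, 34, 39], pivot at index 7


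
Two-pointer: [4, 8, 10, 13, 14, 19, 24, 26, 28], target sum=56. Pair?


Two pointers: lo=0, hi=8
No pair sums to 56


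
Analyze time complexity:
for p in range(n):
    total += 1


Per nesting level: O(n) = O(n)
Complexity: O(n)


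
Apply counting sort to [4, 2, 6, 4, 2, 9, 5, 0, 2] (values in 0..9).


Count array: [1, 0, 3, 0, 2, 1, 1, 0, 0, 1]
Reconstruct: [0, 2, 2, 2, 4, 4, 5, 6, 9]


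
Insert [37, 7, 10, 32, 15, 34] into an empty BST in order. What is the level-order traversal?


Root = 37; build tree by BST insertion.
Level-Order traversal: [37, 7, 10, 32, 15, 34]


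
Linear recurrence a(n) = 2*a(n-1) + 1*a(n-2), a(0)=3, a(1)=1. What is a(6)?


Build bottom-up:
...a(4)=27, a(5)=65, a(6)=2*65+1*27=157


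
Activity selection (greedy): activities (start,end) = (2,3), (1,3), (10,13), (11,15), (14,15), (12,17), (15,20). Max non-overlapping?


Greedy: pick earliest-ending, then skip overlaps.
Selected (4 activities): [(2, 3), (10, 13), (14, 15), (15, 20)]


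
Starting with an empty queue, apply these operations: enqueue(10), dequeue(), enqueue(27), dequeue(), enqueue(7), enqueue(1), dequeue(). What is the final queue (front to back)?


enqueue(10) -> [10]
dequeue() returns 10 -> []
enqueue(27) -> [27]
dequeue() returns 27 -> []
enqueue(7) -> [7]
enqueue(1) -> [7, 1]
dequeue() returns 7 -> [1]
Final queue (front to back): [1]


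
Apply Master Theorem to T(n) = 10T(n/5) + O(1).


a=10, b=5, c=0. log_5(10)=1.431 > c=0. Case 1: O(n^log_b(a)) = O(n^1.431)
Complexity: O(n^1.431)


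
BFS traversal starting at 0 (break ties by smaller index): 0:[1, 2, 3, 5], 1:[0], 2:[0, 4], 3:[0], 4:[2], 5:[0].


BFS queue: start with [0]
Visit order: [0, 1, 2, 3, 5, 4]


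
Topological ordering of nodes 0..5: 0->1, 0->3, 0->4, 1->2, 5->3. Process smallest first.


Kahn's algorithm, process smallest node first
Order: [0, 1, 2, 4, 5, 3]


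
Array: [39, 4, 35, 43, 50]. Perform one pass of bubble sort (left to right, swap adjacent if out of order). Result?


After one pass: [4, 35, 39, 43, 50]


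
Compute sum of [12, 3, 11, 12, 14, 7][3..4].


Prefix sums: [0, 12, 15, 26, 38, 52, 59]
Sum[3..4] = prefix[5] - prefix[3] = 52 - 26 = 26


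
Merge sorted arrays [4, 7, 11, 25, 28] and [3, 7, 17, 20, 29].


Compare heads, take smaller each step.
Merged: [3, 4, 7, 7, 11, 17, 20, 25, 28, 29]


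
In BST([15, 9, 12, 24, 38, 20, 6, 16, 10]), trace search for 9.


BST root = 15
Search for 9: compare at each node
Path: [15, 9]


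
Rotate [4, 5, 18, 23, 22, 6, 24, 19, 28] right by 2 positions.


Right rotate by 2: [19, 28, 4, 5, 18, 23, 22, 6, 24]


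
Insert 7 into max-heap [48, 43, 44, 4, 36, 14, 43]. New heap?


Append 7: [48, 43, 44, 4, 36, 14, 43, 7]
Bubble up: swap idx 7(7) with idx 3(4)
Result: [48, 43, 44, 7, 36, 14, 43, 4]


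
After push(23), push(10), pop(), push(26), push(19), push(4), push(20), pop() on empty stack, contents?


push(23) -> [23]
push(10) -> [23, 10]
pop() returns 10 -> [23]
push(26) -> [23, 26]
push(19) -> [23, 26, 19]
push(4) -> [23, 26, 19, 4]
push(20) -> [23, 26, 19, 4, 20]
pop() returns 20 -> [23, 26, 19, 4]
Final stack (bottom to top): [23, 26, 19, 4]


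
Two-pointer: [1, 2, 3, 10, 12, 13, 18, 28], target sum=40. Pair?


Two pointers: lo=0, hi=7
Found pair: (12, 28) summing to 40


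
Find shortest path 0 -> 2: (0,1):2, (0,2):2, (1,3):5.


Dijkstra from 0:
Distances: {0: 0, 1: 2, 2: 2, 3: 7}
Shortest distance to 2 = 2, path = [0, 2]


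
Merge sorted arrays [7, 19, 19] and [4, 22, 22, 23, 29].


Compare heads, take smaller each step.
Merged: [4, 7, 19, 19, 22, 22, 23, 29]


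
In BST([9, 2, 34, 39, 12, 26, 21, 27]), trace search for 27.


BST root = 9
Search for 27: compare at each node
Path: [9, 34, 12, 26, 27]


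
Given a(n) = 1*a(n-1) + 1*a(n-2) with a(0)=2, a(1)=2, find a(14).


Build bottom-up:
...a(12)=466, a(13)=754, a(14)=1*754+1*466=1220


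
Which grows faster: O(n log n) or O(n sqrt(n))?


linearithmic grows slower than n^1.5
O(n log n) is asymptotically smaller; O(n sqrt(n)) grows faster


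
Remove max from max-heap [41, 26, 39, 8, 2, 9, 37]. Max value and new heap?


Max = 41
Replace root with last, heapify down
Resulting heap: [39, 26, 37, 8, 2, 9]


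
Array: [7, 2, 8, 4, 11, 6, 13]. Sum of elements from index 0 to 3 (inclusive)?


Prefix sums: [0, 7, 9, 17, 21, 32, 38, 51]
Sum[0..3] = prefix[4] - prefix[0] = 21 - 0 = 21


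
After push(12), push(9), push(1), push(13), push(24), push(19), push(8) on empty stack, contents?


push(12) -> [12]
push(9) -> [12, 9]
push(1) -> [12, 9, 1]
push(13) -> [12, 9, 1, 13]
push(24) -> [12, 9, 1, 13, 24]
push(19) -> [12, 9, 1, 13, 24, 19]
push(8) -> [12, 9, 1, 13, 24, 19, 8]
Final stack (bottom to top): [12, 9, 1, 13, 24, 19, 8]


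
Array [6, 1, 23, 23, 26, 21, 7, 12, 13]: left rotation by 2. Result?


Left rotate by 2: [23, 23, 26, 21, 7, 12, 13, 6, 1]


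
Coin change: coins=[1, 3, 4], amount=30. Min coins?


dp[0]=0; dp[i]=1+min(dp[i-c] for c in coins)
...dp[25]=7, dp[26]=7, dp[27]=7, dp[28]=7, dp[29]=8, dp[30]=8
Minimum coins for 30 = 8


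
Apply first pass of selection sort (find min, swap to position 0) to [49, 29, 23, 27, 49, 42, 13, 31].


After one pass: [13, 29, 23, 27, 49, 42, 49, 31]


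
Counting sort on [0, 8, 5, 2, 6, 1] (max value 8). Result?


Count array: [1, 1, 1, 0, 0, 1, 1, 0, 1]
Reconstruct: [0, 1, 2, 5, 6, 8]


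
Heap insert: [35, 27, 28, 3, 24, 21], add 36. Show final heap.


Append 36: [35, 27, 28, 3, 24, 21, 36]
Bubble up: swap idx 6(36) with idx 2(28); swap idx 2(36) with idx 0(35)
Result: [36, 27, 35, 3, 24, 21, 28]


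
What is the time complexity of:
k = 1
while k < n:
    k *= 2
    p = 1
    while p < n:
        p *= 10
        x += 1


Per nesting level: O(log n) * O(log n) = O((log n)^2)
Complexity: O((log n)^2)


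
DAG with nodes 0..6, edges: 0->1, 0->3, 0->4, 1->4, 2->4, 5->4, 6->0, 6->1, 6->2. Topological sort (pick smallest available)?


Kahn's algorithm, process smallest node first
Order: [5, 6, 0, 1, 2, 3, 4]


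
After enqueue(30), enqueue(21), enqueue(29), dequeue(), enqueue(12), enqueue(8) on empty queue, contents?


enqueue(30) -> [30]
enqueue(21) -> [30, 21]
enqueue(29) -> [30, 21, 29]
dequeue() returns 30 -> [21, 29]
enqueue(12) -> [21, 29, 12]
enqueue(8) -> [21, 29, 12, 8]
Final queue (front to back): [21, 29, 12, 8]


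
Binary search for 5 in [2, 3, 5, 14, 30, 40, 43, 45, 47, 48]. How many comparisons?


Search for 5:
[0,9] mid=4 arr[4]=30
[0,3] mid=1 arr[1]=3
[2,3] mid=2 arr[2]=5
Total: 3 comparisons


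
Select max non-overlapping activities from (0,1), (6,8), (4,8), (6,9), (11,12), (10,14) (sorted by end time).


Greedy: pick earliest-ending, then skip overlaps.
Selected (3 activities): [(0, 1), (6, 8), (11, 12)]


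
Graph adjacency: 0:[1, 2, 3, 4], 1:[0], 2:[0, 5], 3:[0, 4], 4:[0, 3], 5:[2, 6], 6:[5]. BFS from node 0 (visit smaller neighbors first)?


BFS queue: start with [0]
Visit order: [0, 1, 2, 3, 4, 5, 6]


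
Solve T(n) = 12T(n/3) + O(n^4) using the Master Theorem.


a=12, b=3, c=4. log_3(12)=2.262 < c=4. Case 3: O(n^c) = O(n^4)
Complexity: O(n^4)


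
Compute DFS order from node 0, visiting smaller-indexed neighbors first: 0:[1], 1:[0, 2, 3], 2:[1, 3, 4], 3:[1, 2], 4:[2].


DFS stack-based: start with [0]
Visit order: [0, 1, 2, 3, 4]


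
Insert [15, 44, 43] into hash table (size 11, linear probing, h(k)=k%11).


Insertions: 15->slot 4; 44->slot 0; 43->slot 10
Table: [44, None, None, None, 15, None, None, None, None, None, 43]


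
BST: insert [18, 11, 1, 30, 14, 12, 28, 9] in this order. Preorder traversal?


Root = 18; build tree by BST insertion.
Preorder traversal: [18, 11, 1, 9, 14, 12, 30, 28]


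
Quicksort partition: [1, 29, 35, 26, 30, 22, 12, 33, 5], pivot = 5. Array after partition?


Elements <= 5 go left of pivot.
Result: [1, 5, 35, 26, 30, 22, 12, 33, 29], pivot at index 1


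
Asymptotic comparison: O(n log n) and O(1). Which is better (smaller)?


constant grows slower than linearithmic
O(1) is asymptotically smaller; O(n log n) grows faster


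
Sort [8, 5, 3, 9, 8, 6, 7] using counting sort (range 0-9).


Count array: [0, 0, 0, 1, 0, 1, 1, 1, 2, 1]
Reconstruct: [3, 5, 6, 7, 8, 8, 9]


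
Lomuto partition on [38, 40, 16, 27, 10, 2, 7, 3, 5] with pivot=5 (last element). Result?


Elements <= 5 go left of pivot.
Result: [2, 3, 5, 27, 10, 38, 7, 40, 16], pivot at index 2


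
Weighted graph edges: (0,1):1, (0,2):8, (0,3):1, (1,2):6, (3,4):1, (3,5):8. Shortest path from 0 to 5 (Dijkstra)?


Dijkstra from 0:
Distances: {0: 0, 1: 1, 2: 7, 3: 1, 4: 2, 5: 9}
Shortest distance to 5 = 9, path = [0, 3, 5]


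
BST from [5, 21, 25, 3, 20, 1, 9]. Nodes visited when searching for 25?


BST root = 5
Search for 25: compare at each node
Path: [5, 21, 25]


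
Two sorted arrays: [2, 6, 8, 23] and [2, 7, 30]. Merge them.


Compare heads, take smaller each step.
Merged: [2, 2, 6, 7, 8, 23, 30]


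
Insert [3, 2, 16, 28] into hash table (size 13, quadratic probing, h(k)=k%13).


Insertions: 3->slot 3; 2->slot 2; 16->slot 4; 28->slot 6
Table: [None, None, 2, 3, 16, None, 28, None, None, None, None, None, None]


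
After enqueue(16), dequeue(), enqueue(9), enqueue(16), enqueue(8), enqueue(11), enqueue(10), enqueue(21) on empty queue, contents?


enqueue(16) -> [16]
dequeue() returns 16 -> []
enqueue(9) -> [9]
enqueue(16) -> [9, 16]
enqueue(8) -> [9, 16, 8]
enqueue(11) -> [9, 16, 8, 11]
enqueue(10) -> [9, 16, 8, 11, 10]
enqueue(21) -> [9, 16, 8, 11, 10, 21]
Final queue (front to back): [9, 16, 8, 11, 10, 21]


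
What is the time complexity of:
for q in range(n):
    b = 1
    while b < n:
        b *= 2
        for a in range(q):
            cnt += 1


Per nesting level: O(n) * O(log n) * O(n) [triangular over q] = O(n^2 log n)
Complexity: O(n^2 log n)


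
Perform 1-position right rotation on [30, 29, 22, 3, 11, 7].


Right rotate by 1: [7, 30, 29, 22, 3, 11]


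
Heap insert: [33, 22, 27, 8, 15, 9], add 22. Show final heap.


Append 22: [33, 22, 27, 8, 15, 9, 22]
Bubble up: no swaps needed
Result: [33, 22, 27, 8, 15, 9, 22]


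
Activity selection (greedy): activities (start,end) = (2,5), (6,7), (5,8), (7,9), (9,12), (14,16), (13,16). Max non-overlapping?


Greedy: pick earliest-ending, then skip overlaps.
Selected (5 activities): [(2, 5), (6, 7), (7, 9), (9, 12), (14, 16)]


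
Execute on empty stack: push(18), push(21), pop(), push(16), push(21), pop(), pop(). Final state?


push(18) -> [18]
push(21) -> [18, 21]
pop() returns 21 -> [18]
push(16) -> [18, 16]
push(21) -> [18, 16, 21]
pop() returns 21 -> [18, 16]
pop() returns 16 -> [18]
Final stack (bottom to top): [18]


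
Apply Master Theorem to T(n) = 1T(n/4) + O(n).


a=1, b=4, c=1. log_4(1)=0 < c=1. Case 3: O(n^c) = O(n)
Complexity: O(n)


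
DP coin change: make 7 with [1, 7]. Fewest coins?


dp[0]=0; dp[i]=1+min(dp[i-c] for c in coins)
...dp[2]=2, dp[3]=3, dp[4]=4, dp[5]=5, dp[6]=6, dp[7]=1
Minimum coins for 7 = 1


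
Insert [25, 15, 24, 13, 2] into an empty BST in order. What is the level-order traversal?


Root = 25; build tree by BST insertion.
Level-Order traversal: [25, 15, 13, 24, 2]


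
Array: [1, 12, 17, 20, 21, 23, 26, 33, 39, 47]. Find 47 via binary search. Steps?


Search for 47:
[0,9] mid=4 arr[4]=21
[5,9] mid=7 arr[7]=33
[8,9] mid=8 arr[8]=39
[9,9] mid=9 arr[9]=47
Total: 4 comparisons


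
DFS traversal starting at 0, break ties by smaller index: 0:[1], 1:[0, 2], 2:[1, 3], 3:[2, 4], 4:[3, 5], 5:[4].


DFS stack-based: start with [0]
Visit order: [0, 1, 2, 3, 4, 5]


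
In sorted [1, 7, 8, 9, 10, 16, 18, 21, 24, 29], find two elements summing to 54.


Two pointers: lo=0, hi=9
No pair sums to 54


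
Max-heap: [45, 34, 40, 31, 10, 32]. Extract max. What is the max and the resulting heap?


Max = 45
Replace root with last, heapify down
Resulting heap: [40, 34, 32, 31, 10]


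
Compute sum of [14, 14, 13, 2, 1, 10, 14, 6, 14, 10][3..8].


Prefix sums: [0, 14, 28, 41, 43, 44, 54, 68, 74, 88, 98]
Sum[3..8] = prefix[9] - prefix[3] = 88 - 41 = 47


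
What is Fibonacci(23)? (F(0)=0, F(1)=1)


F(n)=F(n-1)+F(n-2)
...F(21)=10946, F(22)=17711, F(23)=28657


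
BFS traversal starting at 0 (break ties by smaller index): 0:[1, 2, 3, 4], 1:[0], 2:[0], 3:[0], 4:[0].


BFS queue: start with [0]
Visit order: [0, 1, 2, 3, 4]


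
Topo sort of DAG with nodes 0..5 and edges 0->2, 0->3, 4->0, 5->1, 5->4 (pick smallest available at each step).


Kahn's algorithm, process smallest node first
Order: [5, 1, 4, 0, 2, 3]


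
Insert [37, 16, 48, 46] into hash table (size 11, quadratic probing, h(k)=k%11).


Insertions: 37->slot 4; 16->slot 5; 48->slot 8; 46->slot 2
Table: [None, None, 46, None, 37, 16, None, None, 48, None, None]


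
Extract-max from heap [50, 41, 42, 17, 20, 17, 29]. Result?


Max = 50
Replace root with last, heapify down
Resulting heap: [42, 41, 29, 17, 20, 17]


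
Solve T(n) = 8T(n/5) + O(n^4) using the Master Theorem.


a=8, b=5, c=4. log_5(8)=1.292 < c=4. Case 3: O(n^c) = O(n^4)
Complexity: O(n^4)


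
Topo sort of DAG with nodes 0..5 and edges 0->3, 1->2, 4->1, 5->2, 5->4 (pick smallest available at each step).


Kahn's algorithm, process smallest node first
Order: [0, 3, 5, 4, 1, 2]


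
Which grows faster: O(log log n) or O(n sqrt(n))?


double-logarithmic grows slower than n^1.5
O(log log n) is asymptotically smaller; O(n sqrt(n)) grows faster


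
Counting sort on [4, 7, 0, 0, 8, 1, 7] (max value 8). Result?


Count array: [2, 1, 0, 0, 1, 0, 0, 2, 1]
Reconstruct: [0, 0, 1, 4, 7, 7, 8]


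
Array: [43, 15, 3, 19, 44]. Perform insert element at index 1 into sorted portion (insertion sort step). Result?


After one pass: [15, 43, 3, 19, 44]


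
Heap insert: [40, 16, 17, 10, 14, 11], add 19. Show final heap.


Append 19: [40, 16, 17, 10, 14, 11, 19]
Bubble up: swap idx 6(19) with idx 2(17)
Result: [40, 16, 19, 10, 14, 11, 17]


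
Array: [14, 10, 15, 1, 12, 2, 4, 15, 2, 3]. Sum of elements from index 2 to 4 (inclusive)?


Prefix sums: [0, 14, 24, 39, 40, 52, 54, 58, 73, 75, 78]
Sum[2..4] = prefix[5] - prefix[2] = 52 - 24 = 28


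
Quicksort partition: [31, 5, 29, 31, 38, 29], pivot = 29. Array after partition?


Elements <= 29 go left of pivot.
Result: [5, 29, 29, 31, 38, 31], pivot at index 2


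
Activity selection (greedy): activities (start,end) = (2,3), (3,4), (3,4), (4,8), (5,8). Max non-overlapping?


Greedy: pick earliest-ending, then skip overlaps.
Selected (3 activities): [(2, 3), (3, 4), (4, 8)]


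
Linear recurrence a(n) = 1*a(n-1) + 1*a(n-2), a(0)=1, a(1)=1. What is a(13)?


Build bottom-up:
...a(11)=144, a(12)=233, a(13)=1*233+1*144=377


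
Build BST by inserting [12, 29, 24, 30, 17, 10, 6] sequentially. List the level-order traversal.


Root = 12; build tree by BST insertion.
Level-Order traversal: [12, 10, 29, 6, 24, 30, 17]


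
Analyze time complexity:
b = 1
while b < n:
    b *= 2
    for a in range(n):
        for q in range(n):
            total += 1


Per nesting level: O(log n) * O(n) * O(n) = O(n^2 log n)
Complexity: O(n^2 log n)


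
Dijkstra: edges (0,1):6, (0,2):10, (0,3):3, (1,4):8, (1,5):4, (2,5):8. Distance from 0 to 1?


Dijkstra from 0:
Distances: {0: 0, 1: 6, 2: 10, 3: 3, 4: 14, 5: 10}
Shortest distance to 1 = 6, path = [0, 1]


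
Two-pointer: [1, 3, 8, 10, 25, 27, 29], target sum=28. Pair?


Two pointers: lo=0, hi=6
Found pair: (1, 27) summing to 28


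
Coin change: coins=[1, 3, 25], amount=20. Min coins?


dp[0]=0; dp[i]=1+min(dp[i-c] for c in coins)
...dp[15]=5, dp[16]=6, dp[17]=7, dp[18]=6, dp[19]=7, dp[20]=8
Minimum coins for 20 = 8


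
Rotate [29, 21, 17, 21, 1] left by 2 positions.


Left rotate by 2: [17, 21, 1, 29, 21]


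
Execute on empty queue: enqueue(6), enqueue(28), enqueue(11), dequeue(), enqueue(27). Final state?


enqueue(6) -> [6]
enqueue(28) -> [6, 28]
enqueue(11) -> [6, 28, 11]
dequeue() returns 6 -> [28, 11]
enqueue(27) -> [28, 11, 27]
Final queue (front to back): [28, 11, 27]


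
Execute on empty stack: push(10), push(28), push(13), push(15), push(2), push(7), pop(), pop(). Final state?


push(10) -> [10]
push(28) -> [10, 28]
push(13) -> [10, 28, 13]
push(15) -> [10, 28, 13, 15]
push(2) -> [10, 28, 13, 15, 2]
push(7) -> [10, 28, 13, 15, 2, 7]
pop() returns 7 -> [10, 28, 13, 15, 2]
pop() returns 2 -> [10, 28, 13, 15]
Final stack (bottom to top): [10, 28, 13, 15]


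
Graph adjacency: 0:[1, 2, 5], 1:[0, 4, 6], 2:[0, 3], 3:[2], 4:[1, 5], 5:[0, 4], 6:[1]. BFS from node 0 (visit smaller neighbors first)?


BFS queue: start with [0]
Visit order: [0, 1, 2, 5, 4, 6, 3]


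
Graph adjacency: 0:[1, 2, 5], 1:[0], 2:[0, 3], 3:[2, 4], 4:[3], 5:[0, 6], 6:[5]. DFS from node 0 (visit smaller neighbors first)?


DFS stack-based: start with [0]
Visit order: [0, 1, 2, 3, 4, 5, 6]


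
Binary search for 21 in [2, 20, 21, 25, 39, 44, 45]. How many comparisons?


Search for 21:
[0,6] mid=3 arr[3]=25
[0,2] mid=1 arr[1]=20
[2,2] mid=2 arr[2]=21
Total: 3 comparisons


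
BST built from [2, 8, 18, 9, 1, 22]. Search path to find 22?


BST root = 2
Search for 22: compare at each node
Path: [2, 8, 18, 22]


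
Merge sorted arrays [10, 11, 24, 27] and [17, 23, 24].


Compare heads, take smaller each step.
Merged: [10, 11, 17, 23, 24, 24, 27]


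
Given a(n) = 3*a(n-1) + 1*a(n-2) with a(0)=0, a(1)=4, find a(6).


Build bottom-up:
...a(4)=132, a(5)=436, a(6)=3*436+1*132=1440


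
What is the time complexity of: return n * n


Analysis: constant-time operation, no loop
Complexity: O(1)


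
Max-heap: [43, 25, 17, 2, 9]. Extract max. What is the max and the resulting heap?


Max = 43
Replace root with last, heapify down
Resulting heap: [25, 9, 17, 2]


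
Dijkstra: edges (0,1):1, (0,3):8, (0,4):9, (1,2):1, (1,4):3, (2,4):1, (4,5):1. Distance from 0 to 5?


Dijkstra from 0:
Distances: {0: 0, 1: 1, 2: 2, 3: 8, 4: 3, 5: 4}
Shortest distance to 5 = 4, path = [0, 1, 2, 4, 5]


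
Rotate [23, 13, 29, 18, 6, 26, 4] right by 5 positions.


Right rotate by 5: [29, 18, 6, 26, 4, 23, 13]


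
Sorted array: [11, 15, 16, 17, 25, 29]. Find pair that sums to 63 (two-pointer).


Two pointers: lo=0, hi=5
No pair sums to 63


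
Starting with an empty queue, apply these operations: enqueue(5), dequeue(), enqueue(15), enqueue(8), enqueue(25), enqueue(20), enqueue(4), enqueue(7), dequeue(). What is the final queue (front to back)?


enqueue(5) -> [5]
dequeue() returns 5 -> []
enqueue(15) -> [15]
enqueue(8) -> [15, 8]
enqueue(25) -> [15, 8, 25]
enqueue(20) -> [15, 8, 25, 20]
enqueue(4) -> [15, 8, 25, 20, 4]
enqueue(7) -> [15, 8, 25, 20, 4, 7]
dequeue() returns 15 -> [8, 25, 20, 4, 7]
Final queue (front to back): [8, 25, 20, 4, 7]


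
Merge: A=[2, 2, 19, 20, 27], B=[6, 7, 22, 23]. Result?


Compare heads, take smaller each step.
Merged: [2, 2, 6, 7, 19, 20, 22, 23, 27]


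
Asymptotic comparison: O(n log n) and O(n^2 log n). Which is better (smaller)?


linearithmic grows slower than n^2 log n
O(n log n) is asymptotically smaller; O(n^2 log n) grows faster


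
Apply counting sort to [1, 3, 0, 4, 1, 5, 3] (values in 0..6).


Count array: [1, 2, 0, 2, 1, 1, 0]
Reconstruct: [0, 1, 1, 3, 3, 4, 5]


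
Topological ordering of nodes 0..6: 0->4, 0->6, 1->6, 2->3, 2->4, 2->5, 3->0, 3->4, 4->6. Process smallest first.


Kahn's algorithm, process smallest node first
Order: [1, 2, 3, 0, 4, 5, 6]


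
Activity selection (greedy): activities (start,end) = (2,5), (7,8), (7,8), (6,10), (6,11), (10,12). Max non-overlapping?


Greedy: pick earliest-ending, then skip overlaps.
Selected (3 activities): [(2, 5), (7, 8), (10, 12)]


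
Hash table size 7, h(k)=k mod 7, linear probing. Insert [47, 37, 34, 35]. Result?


Insertions: 47->slot 5; 37->slot 2; 34->slot 6; 35->slot 0
Table: [35, None, 37, None, None, 47, 34]


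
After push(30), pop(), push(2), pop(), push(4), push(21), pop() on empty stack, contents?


push(30) -> [30]
pop() returns 30 -> []
push(2) -> [2]
pop() returns 2 -> []
push(4) -> [4]
push(21) -> [4, 21]
pop() returns 21 -> [4]
Final stack (bottom to top): [4]


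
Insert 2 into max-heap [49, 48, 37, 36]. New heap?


Append 2: [49, 48, 37, 36, 2]
Bubble up: no swaps needed
Result: [49, 48, 37, 36, 2]


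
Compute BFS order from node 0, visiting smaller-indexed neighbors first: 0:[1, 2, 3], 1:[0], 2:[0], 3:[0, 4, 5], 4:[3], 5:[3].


BFS queue: start with [0]
Visit order: [0, 1, 2, 3, 4, 5]
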